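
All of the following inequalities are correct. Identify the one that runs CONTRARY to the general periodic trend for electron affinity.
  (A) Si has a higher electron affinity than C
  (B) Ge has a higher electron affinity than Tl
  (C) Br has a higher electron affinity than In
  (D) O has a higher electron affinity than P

(A)

The general trend: electron affinity increases across a period and decreases down a group.
(A) Si (period 3, group 14) vs C (period 2, group 14): the stated order contradicts the simple trend.
(B) Ge (period 4, group 14) vs Tl (period 6, group 13): the stated order agrees with the simple trend.
(C) Br (period 4, group 17) vs In (period 5, group 13): the stated order agrees with the simple trend.
(D) O (period 2, group 16) vs P (period 3, group 15): the stated order agrees with the simple trend.
The exception is (A): Si's larger, more diffuse 3p orbitals accept an added electron slightly more readily than C's compact 2p.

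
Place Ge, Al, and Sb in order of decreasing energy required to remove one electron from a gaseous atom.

Sb > Ge > Al

Al is in period 3, group 13; Ge is in period 4, group 14; Sb is in period 5, group 15.
IE₁ increases left→right with effective nuclear charge and decreases top→bottom as the valence shell moves farther out.
A diagonal step moves right (one effect) and down (the opposite effect) at once.
Ge > Al: the two effects oppose for this pair; the across-period effect wins (762 vs 578 kJ/mol).
Sb > Ge: period and group pull opposite ways; the across-period shift dominates (831 vs 762 kJ/mol).
For reference (kJ/mol): Al 578, Ge 762, Sb 831.
So from highest to lowest: Sb > Ge > Al.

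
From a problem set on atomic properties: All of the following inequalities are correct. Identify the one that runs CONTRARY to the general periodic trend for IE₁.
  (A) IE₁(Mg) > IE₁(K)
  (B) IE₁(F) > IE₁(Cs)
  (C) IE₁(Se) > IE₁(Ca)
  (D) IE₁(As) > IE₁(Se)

(D)

The general trend: IE₁ increases across a period and decreases down a group.
(A) Mg (period 3, group 2) vs K (period 4, group 1): the stated order agrees with the simple trend.
(B) F (period 2, group 17) vs Cs (period 6, group 1): the stated order agrees with the simple trend.
(C) Se (period 4, group 16) vs Ca (period 4, group 2): the stated order agrees with the simple trend.
(D) As (period 4, group 15) vs Se (period 4, group 16): the stated order contradicts the simple trend.
The exception is (D): Se (4p⁴) ionizes more easily than half-filled As (4p³).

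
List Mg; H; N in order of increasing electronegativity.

H is in period 1, group 1; N is in period 2, group 15; Mg is in period 3, group 2.
EN rises left→right (higher Z_eff, smaller atoms) and falls top→bottom (larger, more shielded atoms).
Here both period and group differ, so the two effects have to be weighed against each other.
H > Mg: period and group pull opposite ways; the down-group shift dominates (2.20 vs 1.31).
N > H: the two effects oppose for this pair; the across-period effect wins (3.04 vs 2.20).
Approximate values (Pauling): H 2.20, N 3.04, Mg 1.31.
So from lowest to highest: Mg < H < N.

Mg, H, N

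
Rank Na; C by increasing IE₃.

Consider each +2 ion: Na²⁺ is already 1 electron into the core; C²⁺ still has 2 valence electrons.
Pulling an electron out of a noble-gas core costs far more than removing a remaining valence electron, so Na sits at the high end of IE_3.
Approximate IE_3 values (kJ/mol): Na 6910, C 4620.
So the third ionization energies run C < Na.

C, Na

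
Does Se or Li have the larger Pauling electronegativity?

Se

Li is in period 2, group 1; Se is in period 4, group 16.
Electronegativity increases across a period and decreases down a group, tracking effective nuclear charge and atomic size.
These span different periods and groups, so the two trends combine.
Se > Li: period and group pull opposite ways; the across-period shift dominates (2.55 vs 0.98).
Approximate values (Pauling): Li 0.98, Se 2.55.
So Se has the larger Pauling electronegativity (Se > Li).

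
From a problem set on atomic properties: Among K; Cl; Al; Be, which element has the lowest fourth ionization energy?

Consider each +3 ion: K³⁺ is already 2 electrons into the core; Cl³⁺ still has 4 valence electrons; Al³⁺ is the bare [Ne] core; Be³⁺ is already 1 electron into the core.
Breaking into a closed-shell core is much more expensive than removing a leftover valence electron — K, Al and Be have the largest IE_4 here.
The numbers (kJ/mol): K 5877, Cl 5159, Al 11577, Be 21007.
Putting it together, IE_4: Cl < K < Al < Be.

Cl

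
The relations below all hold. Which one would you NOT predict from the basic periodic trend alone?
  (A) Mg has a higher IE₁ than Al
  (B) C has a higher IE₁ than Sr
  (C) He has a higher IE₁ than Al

(A)

The general trend: IE₁ increases across a period and decreases down a group.
(A) Mg (period 3, group 2) vs Al (period 3, group 13): the stated order contradicts the simple trend.
(B) C (period 2, group 14) vs Sr (period 5, group 2): the stated order agrees with the simple trend.
(C) He (period 1, group 18) vs Al (period 3, group 13): the stated order agrees with the simple trend.
The exception is (A): Al's single 3p electron is easier to remove than one from Mg's filled 3s².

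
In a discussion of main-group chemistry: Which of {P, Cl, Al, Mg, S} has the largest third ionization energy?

Mg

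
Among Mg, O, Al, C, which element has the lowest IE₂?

Mg

IE_2 is the cost of taking one more electron from the +1 cation: Mg⁺ still has 1 valence electron; O⁺ still has 5 valence electrons; Al⁺ still has 2 valence electrons; C⁺ still has 3 valence electrons.
All are still removing valence electrons, so compare the +1 ions as you would atoms: IE_2 generally rises across a period (higher Z_eff) and falls down a group (larger shell), subject to the usual subshell exceptions.
Valence configurations: Mg⁺ [Ne]3s¹, O⁺ [He]2s²2p³, Al⁺ [Ne]3s², C⁺ [He]2s²2p¹.
The numbers (kJ/mol): Mg 1451, O 3388, Al 1817, C 2353.
So the second ionization energies run Mg < Al < C < O.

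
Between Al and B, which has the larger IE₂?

B

After 1 electron has been removed, what remains? Al⁺ still has 2 valence electrons; B⁺ still has 2 valence electrons.
All are still removing valence electrons, so compare the +1 ions as you would atoms: IE_2 generally rises across a period (higher Z_eff) and falls down a group (larger shell), subject to the usual subshell exceptions.
Valence configurations: Al⁺ [Ne]3s², B⁺ [He]2s².
Tabulated IE_2 (kJ/mol): Al 1817, B 2427.
Overall IE_2 order: Al < B.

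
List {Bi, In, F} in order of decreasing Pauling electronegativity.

F, Bi, In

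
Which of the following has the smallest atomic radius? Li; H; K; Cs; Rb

H

Atomic radius shrinks across a period as nuclear charge pulls the same shell inward, and grows down a group as new shells are added.
All are in group 1, so atomic radius increases down the group.
The smallest atomic radius among these belongs to H.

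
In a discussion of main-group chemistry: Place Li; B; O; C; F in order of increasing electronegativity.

Li is in period 2, group 1; B is in period 2, group 13; C is in period 2, group 14; O is in period 2, group 16; F is in period 2, group 17.
Atoms toward the upper right of the periodic table pull bonding electrons most strongly.
All lie in period 2, so electronegativity increases left to right.
So from lowest to highest: Li < B < C < O < F.

Li < B < C < O < F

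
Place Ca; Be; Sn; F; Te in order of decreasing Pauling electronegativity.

F > Te > Sn > Be > Ca

Be is in period 2, group 2; F is in period 2, group 17; Ca is in period 4, group 2; Sn is in period 5, group 14; Te is in period 5, group 16.
EN rises left→right (higher Z_eff, smaller atoms) and falls top→bottom (larger, more shielded atoms).
Neither a single period nor a single group — weigh both effects.
Be > Ca: Be sits above Ca in group 2, so the down-group effect alone puts Be higher.
Sn > Be: the two effects oppose for this pair; the across-period effect wins (1.96 vs 1.57).
Te > Sn: both are in period 5; the period trend gives Te the larger value.
F > Te: relative to Te, both the across-period and down-group shifts push F's electronegativity up.
Tabulated electronegativity (Pauling): Be 1.57, F 3.98, Ca 1.00, Sn 1.96, Te 2.10.
So from highest to lowest: F > Te > Sn > Be > Ca.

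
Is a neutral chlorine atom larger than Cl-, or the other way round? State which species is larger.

Cl-

Forming Cl- adds 1 electron to Cl. More electron–electron repulsion in the same shell, with unchanged nuclear charge, lets the cloud expand.
An anion is larger than its parent atom: Cl- > Cl.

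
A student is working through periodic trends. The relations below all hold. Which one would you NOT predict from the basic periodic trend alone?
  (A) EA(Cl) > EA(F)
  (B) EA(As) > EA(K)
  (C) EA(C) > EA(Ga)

(A)

The general trend: electron affinity increases across a period and decreases down a group.
(A) Cl (period 3, group 17) vs F (period 2, group 17): the stated order contradicts the simple trend.
(B) As (period 4, group 15) vs K (period 4, group 1): the stated order agrees with the simple trend.
(C) C (period 2, group 14) vs Ga (period 4, group 13): the stated order agrees with the simple trend.
The exception is (A): F's small 2p subshell makes the incoming electron feel strong e⁻–e⁻ repulsion, so Cl actually releases more energy on gaining an electron.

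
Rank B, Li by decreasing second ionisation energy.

Consider each +1 ion: B⁺ still has 2 valence electrons; Li⁺ is the bare [He] core.
Core electrons are held far more tightly than valence electrons, so Li tops the IE_2 order.
Tabulated IE_2 (kJ/mol): B 2427, Li 7298.
Hence IE_2: B < Li.

Li > B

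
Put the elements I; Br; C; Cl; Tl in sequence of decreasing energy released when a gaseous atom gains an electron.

C is in period 2, group 14; Cl is in period 3, group 17; Br is in period 4, group 17; I is in period 5, group 17; Tl is in period 6, group 13.
EA tends to increase across a period and decrease down a group, though the pattern is less regular than for IE or radius.
Here both period and group differ, so the two effects have to be weighed against each other.
C > Tl: relative to Tl, both the across-period and down-group shifts push C's electron affinity up.
I > C: the two effects oppose for this pair; the across-period effect wins (295 vs 122 kJ/mol).
Br > I: they share group 17; the group trend gives Br the larger value.
Cl > Br: Cl sits above Br in group 17, so the down-group effect alone puts Cl higher.
Tabulated electron affinity (kJ/mol): C 122, Cl 349, Br 325, I 295, Tl 19.
So from highest to lowest: Cl > Br > I > C > Tl.

Cl > Br > I > C > Tl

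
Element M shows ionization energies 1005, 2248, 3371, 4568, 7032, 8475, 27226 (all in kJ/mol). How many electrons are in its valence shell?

Look for the largest jump between consecutive ionization energies: IE7/IE6 ≈ 3.2, far larger than any earlier ratio.
That jump marks the point where a core electron is being removed. So the atom has 6 valence electrons.

6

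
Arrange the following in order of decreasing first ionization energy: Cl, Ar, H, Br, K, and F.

H is in period 1, group 1; F is in period 2, group 17; Cl is in period 3, group 17; Ar is in period 3, group 18; K is in period 4, group 1; Br is in period 4, group 17.
First ionization energy rises across a period (greater Z_eff holds electrons more tightly) and falls down a group (valence electrons are farther from the nucleus).
Neither a single period nor a single group — weigh both effects.
Br > K: both are in period 4; the period trend gives Br the larger value.
Cl > Br: they share group 17; the group trend gives Cl the larger value.
H > Cl: period and group pull opposite ways; the down-group shift dominates (1312 vs 1251 kJ/mol).
Ar > H: period and group pull opposite ways; the across-period shift dominates (1521 vs 1312 kJ/mol).
F > Ar: period and group pull opposite ways; the down-group shift dominates (1681 vs 1521 kJ/mol).
Approximate values (kJ/mol): H 1312, F 1681, Cl 1251, Ar 1521, K 419, Br 1140.
So from highest to lowest: F > Ar > H > Cl > Br > K.

F > Ar > H > Cl > Br > K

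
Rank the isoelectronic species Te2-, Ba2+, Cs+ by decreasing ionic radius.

Te2- > Cs+ > Ba2+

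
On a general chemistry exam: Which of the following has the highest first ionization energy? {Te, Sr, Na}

Te

Na is in period 3, group 1; Sr is in period 5, group 2; Te is in period 5, group 16.
Across a period the outer electron is held more tightly (higher IE₁); down a group it sits in a higher shell, more shielded, and comes off more easily.
Here both period and group differ, so the two effects have to be weighed against each other.
Sr > Na: period and group pull opposite ways; the across-period shift dominates (550 vs 496 kJ/mol).
Te > Sr: both are in period 5; the period trend gives Te the larger value.
Tabulated first ionization energy (kJ/mol): Na 496, Sr 550, Te 869.
The highest first ionization energy among these belongs to Te.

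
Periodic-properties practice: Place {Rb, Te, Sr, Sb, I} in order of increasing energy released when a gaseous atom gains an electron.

Sr, Rb, Sb, Te, I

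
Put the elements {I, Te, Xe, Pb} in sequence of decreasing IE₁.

Xe > I > Te > Pb

Te is in period 5, group 16; I is in period 5, group 17; Xe is in period 5, group 18; Pb is in period 6, group 14.
IE₁ increases left→right with effective nuclear charge and decreases top→bottom as the valence shell moves farther out.
Neither a single period nor a single group — weigh both effects.
Te > Pb: both effects reinforce here, so Te is clearly the higher of the two.
I > Te: I lies to the right of Te in period 5, so the across-period effect alone puts I higher.
Xe > I: Xe lies to the right of I in period 5, so the across-period effect alone puts Xe higher.
For reference (kJ/mol): Te 869, I 1008, Xe 1170, Pb 716.
So from highest to lowest: Xe > I > Te > Pb.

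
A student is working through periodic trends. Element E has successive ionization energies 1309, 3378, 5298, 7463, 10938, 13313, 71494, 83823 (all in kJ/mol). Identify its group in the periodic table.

Group 16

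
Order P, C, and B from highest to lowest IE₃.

C > B > P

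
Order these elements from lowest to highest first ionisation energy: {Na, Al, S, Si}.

Na, Al, Si, S

Na is in period 3, group 1; Al is in period 3, group 13; Si is in period 3, group 14; S is in period 3, group 16.
First ionization energy rises across a period (greater Z_eff holds electrons more tightly) and falls down a group (valence electrons are farther from the nucleus).
All lie in period 3, so first ionization energy increases left to right.
So from lowest to highest: Na < Al < Si < S.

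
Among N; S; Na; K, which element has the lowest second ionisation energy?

S

The second ionization energy removes an electron from the +1 ion. For each element: N⁺ still has 4 valence electrons; S⁺ still has 5 valence electrons; Na⁺ is the bare [Ne] core; K⁺ is the bare [Ar] core.
Pulling an electron out of a noble-gas core costs far more than removing a remaining valence electron, so K and Na sit at the high end of IE_2.
Valence configurations: N⁺ [He]2s²2p², S⁺ [Ne]3s²3p³.
Approximate IE_2 values (kJ/mol): N 2856, S 2252, Na 4562, K 3052.
Hence IE_2: S < N < K < Na.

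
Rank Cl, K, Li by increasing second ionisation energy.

Cl < K < Li

The second ionization energy removes an electron from the +1 ion. For each element: Cl⁺ still has 6 valence electrons; K⁺ is the bare [Ar] core; Li⁺ is the bare [He] core.
Pulling an electron out of a noble-gas core costs far more than removing a remaining valence electron, so K and Li sit at the high end of IE_2.
Approximate IE_2 values (kJ/mol): Cl 2298, K 3052, Li 7298.
Hence IE_2: Cl < K < Li.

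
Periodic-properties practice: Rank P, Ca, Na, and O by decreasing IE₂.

The second ionization energy removes an electron from the +1 ion. For each element: P⁺ still has 4 valence electrons; Ca⁺ still has 1 valence electron; Na⁺ is the bare [Ne] core; O⁺ still has 5 valence electrons.
Pulling an electron out of a noble-gas core costs far more than removing a remaining valence electron, so Na sits at the high end of IE_2.
Valence configurations: P⁺ [Ne]3s²3p², Ca⁺ [Ar]4s¹, O⁺ [He]2s²2p³.
Tabulated IE_2 (kJ/mol): P 1907, Ca 1145, Na 4562, O 3388.
Overall IE_2 order: Ca < P < O < Na.

Na, O, P, Ca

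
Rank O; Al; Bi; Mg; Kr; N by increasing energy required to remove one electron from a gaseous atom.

Across a period the outer electron is held more tightly (higher IE₁); down a group it sits in a higher shell, more shielded, and comes off more easily.
Neither a single period nor a single group — weigh both effects.
Bi > Al: the two effects oppose for this pair; the across-period effect wins (703 vs 578 kJ/mol).
Mg > Bi: the two effects oppose for this pair; the down-group effect wins (738 vs 703 kJ/mol).
O > Mg: relative to Mg, both the across-period and down-group shifts push O's first ionization energy up.
Kr > O: period and group pull opposite ways; the across-period shift dominates (1351 vs 1314 kJ/mol).
N > Kr: the two effects oppose for this pair; the down-group effect wins (1402 vs 1351 kJ/mol).
Note the exception: Mg has a higher first ionization energy than Al, contrary to the simple trend — Al's single 3p electron is easier to remove than one from Mg's filled 3s².
Note the exception: N has a higher first ionization energy than O, contrary to the simple trend — pairing an electron in O's 2p⁴ costs repulsion energy, so O ionizes more easily than half-filled N (2p³).
Tabulated first ionization energy (kJ/mol): N 1402, O 1314, Mg 738, Al 578, Kr 1351, Bi 703.
So from lowest to highest: Al < Bi < Mg < O < Kr < N.

Al < Bi < Mg < O < Kr < N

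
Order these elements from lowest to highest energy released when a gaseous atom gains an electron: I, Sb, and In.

In < Sb < I

In is in period 5, group 13; Sb is in period 5, group 15; I is in period 5, group 17.
EA tends to increase across a period and decrease down a group, though the pattern is less regular than for IE or radius.
All lie in period 5, so electron affinity increases left to right.
So from lowest to highest: In < Sb < I.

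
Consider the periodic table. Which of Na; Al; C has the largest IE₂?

The second ionization energy removes an electron from the +1 ion. For each element: Na⁺ is the bare [Ne] core; Al⁺ still has 2 valence electrons; C⁺ still has 3 valence electrons.
Breaking into a closed-shell core is much more expensive than removing a leftover valence electron — Na has the largest IE_2 here.
Valence configurations: Al⁺ [Ne]3s², C⁺ [He]2s²2p¹.
Approximate IE_2 values (kJ/mol): Na 4562, Al 1817, C 2353.
So the second ionization energies run Al < C < Na.

Na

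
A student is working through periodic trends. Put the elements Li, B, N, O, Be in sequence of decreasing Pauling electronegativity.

O > N > B > Be > Li

Li is in period 2, group 1; Be is in period 2, group 2; B is in period 2, group 13; N is in period 2, group 15; O is in period 2, group 16.
Electronegativity increases across a period and decreases down a group, tracking effective nuclear charge and atomic size.
All lie in period 2, so electronegativity increases left to right.
So from highest to lowest: O > N > B > Be > Li.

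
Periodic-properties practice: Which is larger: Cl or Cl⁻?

Forming Cl⁻ adds 1 electron to Cl. More electron–electron repulsion in the same shell, with unchanged nuclear charge, lets the cloud expand.
An anion is larger than its parent atom: Cl⁻ > Cl.

Cl⁻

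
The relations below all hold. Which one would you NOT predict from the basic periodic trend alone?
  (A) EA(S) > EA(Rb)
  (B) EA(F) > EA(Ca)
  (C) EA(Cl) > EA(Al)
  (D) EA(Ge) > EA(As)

(D)

The general trend: electron affinity increases across a period and decreases down a group.
(A) S (period 3, group 16) vs Rb (period 5, group 1): the stated order agrees with the simple trend.
(B) F (period 2, group 17) vs Ca (period 4, group 2): the stated order agrees with the simple trend.
(C) Cl (period 3, group 17) vs Al (period 3, group 13): the stated order agrees with the simple trend.
(D) Ge (period 4, group 14) vs As (period 4, group 15): the stated order contradicts the simple trend.
The exception is (D): adding an electron to As's half-filled 4p³ is unfavourable, so Ge (4p²) has the more exothermic EA.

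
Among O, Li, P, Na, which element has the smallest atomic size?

Li is in period 2, group 1; O is in period 2, group 16; Na is in period 3, group 1; P is in period 3, group 15.
Moving right in a period, electrons are added to the same shell under a stronger nuclear pull, so atoms get smaller; moving down, a new shell is opened and atoms get larger.
Neither a single period nor a single group — weigh both effects.
P > O: relative to O, both the across-period and down-group shifts push P's atomic radius up.
Li > P: period and group pull opposite ways; the across-period shift dominates (133 vs 111 pm).
Na > Li: they share group 1; the group trend gives Na the larger value.
Tabulated atomic radius (pm): Li 133, O 63, Na 155, P 111.
The smallest atomic size among these belongs to O.

O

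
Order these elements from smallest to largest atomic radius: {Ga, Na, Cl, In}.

Cl < Ga < In < Na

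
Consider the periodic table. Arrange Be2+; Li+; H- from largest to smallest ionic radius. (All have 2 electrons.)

All of these have 2 electrons, so size is governed by nuclear charge alone: the more protons, the stronger the pull on the same electron cloud, and the smaller the ion.
Nuclear charges: Be2+ (Z=4), Li+ (Z=3), H- (Z=1).
Largest to smallest: H- > Li+ > Be2+.

H-, Li+, Be2+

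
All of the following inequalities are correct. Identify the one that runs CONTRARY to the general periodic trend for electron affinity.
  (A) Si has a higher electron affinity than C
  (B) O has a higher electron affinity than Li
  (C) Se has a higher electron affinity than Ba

The general trend: electron affinity increases across a period and decreases down a group.
(A) Si (period 3, group 14) vs C (period 2, group 14): the stated order contradicts the simple trend.
(B) O (period 2, group 16) vs Li (period 2, group 1): the stated order agrees with the simple trend.
(C) Se (period 4, group 16) vs Ba (period 6, group 2): the stated order agrees with the simple trend.
The exception is (A): Si's larger, more diffuse 3p orbitals accept an added electron slightly more readily than C's compact 2p.

(A)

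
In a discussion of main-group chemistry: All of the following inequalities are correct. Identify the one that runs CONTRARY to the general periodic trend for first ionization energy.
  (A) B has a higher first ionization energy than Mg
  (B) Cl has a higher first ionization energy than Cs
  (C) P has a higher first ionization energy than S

(C)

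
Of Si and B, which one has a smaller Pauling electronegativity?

Si

B is in period 2, group 13; Si is in period 3, group 14.
EN rises left→right (higher Z_eff, smaller atoms) and falls top→bottom (larger, more shielded atoms).
A diagonal step moves right (one effect) and down (the opposite effect) at once.
B > Si: period and group pull opposite ways; the down-group shift dominates (2.04 vs 1.90).
Approximate values (Pauling): B 2.04, Si 1.90.
So Si has the smaller Pauling electronegativity (Si < B).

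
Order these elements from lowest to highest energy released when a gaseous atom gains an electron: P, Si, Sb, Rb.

Atoms with high Z_eff and room in the valence shell (especially the halogens) have the most exothermic electron affinities.
These span different periods and groups, so the two trends combine.
P > Rb: relative to Rb, both the across-period and down-group shifts push P's electron affinity up.
Sb > P: this pair runs against the simple trend — see the exception note.
Si > Sb: period and group pull opposite ways; the down-group shift dominates (134 vs 103 kJ/mol).
Note the exception: Sb has a higher electron affinity than P, contrary to the simple trend — both are half-filled np³, but the pairing/repulsion penalty for the added electron shrinks as the p orbitals become larger and more diffuse down the group, and for Sb that outweighs the weaker nuclear attraction.
Note the exception: Si has a higher electron affinity than P, contrary to the simple trend — adding an electron to P's half-filled 3p³ is unfavourable, so Si (3p²) has the more exothermic EA.
For reference (kJ/mol): Si 134, P 72, Rb 47, Sb 103.
So from lowest to highest: Rb < P < Sb < Si.

Rb < P < Sb < Si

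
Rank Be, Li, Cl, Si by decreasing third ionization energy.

Be > Li > Cl > Si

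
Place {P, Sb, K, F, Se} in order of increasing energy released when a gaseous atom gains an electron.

K, P, Sb, Se, F

F is in period 2, group 17; P is in period 3, group 15; K is in period 4, group 1; Se is in period 4, group 16; Sb is in period 5, group 15.
EA tends to increase across a period and decrease down a group, though the pattern is less regular than for IE or radius.
Here both period and group differ, so the two effects have to be weighed against each other.
P > K: both effects reinforce here, so P is clearly the higher of the two.
Sb > P: this pair runs against the simple trend — see the exception note.
Se > Sb: relative to Sb, both the across-period and down-group shifts push Se's electron affinity up.
F > Se: relative to Se, both the across-period and down-group shifts push F's electron affinity up.
Note the exception: Sb has a higher electron affinity than P, contrary to the simple trend — both are half-filled np³, but the pairing/repulsion penalty for the added electron shrinks as the p orbitals become larger and more diffuse down the group, and for Sb that outweighs the weaker nuclear attraction.
Tabulated electron affinity (kJ/mol): F 328, P 72, K 48, Se 195, Sb 103.
So from lowest to highest: K < P < Sb < Se < F.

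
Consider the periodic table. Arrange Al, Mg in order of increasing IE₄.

Mg < Al

IE_4 is the cost of taking one more electron from the +3 cation: Al³⁺ is the bare [Ne] core; Mg³⁺ is already 1 electron into the core.
All of these are removing an electron from a noble-gas core or deeper; the smaller core (lower principal quantum number) is held far more tightly, and within a period the higher nuclear charge binds the same core more tightly.
Tabulated IE_4 (kJ/mol): Al 11577, Mg 10543.
So the fourth ionization energies run Mg < Al.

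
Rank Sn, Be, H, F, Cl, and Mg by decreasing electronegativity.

F, Cl, H, Sn, Be, Mg

H is in period 1, group 1; Be is in period 2, group 2; F is in period 2, group 17; Mg is in period 3, group 2; Cl is in period 3, group 17; Sn is in period 5, group 14.
Smaller atoms with higher effective nuclear charge are more electronegative.
Neither a single period nor a single group — weigh both effects.
Be > Mg: Be sits above Mg in group 2, so the down-group effect alone puts Be higher.
Sn > Be: the two effects oppose for this pair; the across-period effect wins (1.96 vs 1.57).
H > Sn: the two effects oppose for this pair; the down-group effect wins (2.20 vs 1.96).
Cl > H: period and group pull opposite ways; the across-period shift dominates (3.16 vs 2.20).
F > Cl: they share group 17; the group trend gives F the larger value.
Approximate values (Pauling): H 2.20, Be 1.57, F 3.98, Mg 1.31, Cl 3.16, Sn 1.96.
So from highest to lowest: F > Cl > H > Sn > Be > Mg.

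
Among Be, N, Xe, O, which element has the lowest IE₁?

Be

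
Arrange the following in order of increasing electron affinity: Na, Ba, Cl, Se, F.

Adding an electron releases more energy for atoms nearer the top right (short of the noble gases).
Here both period and group differ, so the two effects have to be weighed against each other.
Na > Ba: the two effects oppose for this pair; the down-group effect wins (53 vs 14 kJ/mol).
Se > Na: period and group pull opposite ways; the across-period shift dominates (195 vs 53 kJ/mol).
F > Se: relative to Se, both the across-period and down-group shifts push F's electron affinity up.
Cl > F: this pair runs against the simple trend — see the exception note.
Note the exception: Cl has a higher electron affinity than F, contrary to the simple trend — F's small 2p subshell makes the incoming electron feel strong e⁻–e⁻ repulsion, so Cl actually releases more energy on gaining an electron.
Approximate values (kJ/mol): F 328, Na 53, Cl 349, Se 195, Ba 14.
So from lowest to highest: Ba < Na < Se < F < Cl.

Ba < Na < Se < F < Cl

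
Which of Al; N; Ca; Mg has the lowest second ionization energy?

The second ionization energy removes an electron from the +1 ion. For each element: Al⁺ still has 2 valence electrons; N⁺ still has 4 valence electrons; Ca⁺ still has 1 valence electron; Mg⁺ still has 1 valence electron.
All are still removing valence electrons, so compare the +1 ions as you would atoms: IE_2 generally rises across a period (higher Z_eff) and falls down a group (larger shell), subject to the usual subshell exceptions.
Valence configurations: Al⁺ [Ne]3s², N⁺ [He]2s²2p², Ca⁺ [Ar]4s¹, Mg⁺ [Ne]3s¹.
Approximate IE_2 values (kJ/mol): Al 1817, N 2856, Ca 1145, Mg 1451.
Hence IE_2: Ca < Mg < Al < N.

Ca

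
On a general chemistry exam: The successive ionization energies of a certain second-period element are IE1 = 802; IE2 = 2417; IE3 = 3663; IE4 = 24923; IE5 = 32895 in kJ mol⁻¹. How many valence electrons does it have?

Look for the largest jump between consecutive ionization energies: IE4/IE3 ≈ 6.8, far larger than any earlier ratio.
That jump marks the point where a core electron is being removed. So the atom has 3 valence electrons.

3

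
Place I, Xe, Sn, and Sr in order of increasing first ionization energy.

Sr < Sn < I < Xe

First ionization energy rises across a period (greater Z_eff holds electrons more tightly) and falls down a group (valence electrons are farther from the nucleus).
All lie in period 5, so first ionization energy increases left to right.
So from lowest to highest: Sr < Sn < I < Xe.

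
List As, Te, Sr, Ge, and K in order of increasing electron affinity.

Sr < K < As < Ge < Te

K is in period 4, group 1; Ge is in period 4, group 14; As is in period 4, group 15; Sr is in period 5, group 2; Te is in period 5, group 16.
Atoms with high Z_eff and room in the valence shell (especially the halogens) have the most exothermic electron affinities.
Here both period and group differ, so the two effects have to be weighed against each other.
K > Sr: the two effects oppose for this pair; the down-group effect wins (48 vs 5 kJ/mol).
As > K: both are in period 4; the period trend gives As the larger value.
Ge > As: this pair runs against the simple trend — see the exception note.
Te > Ge: period and group pull opposite ways; the across-period shift dominates (190 vs 119 kJ/mol).
Note the exception: Ge has a higher electron affinity than As, contrary to the simple trend — adding an electron to As's half-filled 4p³ is unfavourable, so Ge (4p²) has the more exothermic EA.
For reference (kJ/mol): K 48, Ge 119, As 78, Sr 5, Te 190.
So from lowest to highest: Sr < K < As < Ge < Te.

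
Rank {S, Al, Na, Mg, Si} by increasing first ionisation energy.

Across a period the outer electron is held more tightly (higher IE₁); down a group it sits in a higher shell, more shielded, and comes off more easily.
All lie in period 3; the across-period trend (first ionization energy increases left to right) applies, with the exception below.
Note the exception: Mg has a higher first ionization energy than Al, contrary to the simple trend — Al's single 3p electron is easier to remove than one from Mg's filled 3s².
Tabulated first ionization energy (kJ/mol): Na 496, Mg 738, Al 578, Si 786, S 1000.
So from lowest to highest: Na < Al < Mg < Si < S.

Na < Al < Mg < Si < S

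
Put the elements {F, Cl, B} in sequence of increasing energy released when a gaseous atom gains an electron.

B is in period 2, group 13; F is in period 2, group 17; Cl is in period 3, group 17.
Atoms with high Z_eff and room in the valence shell (especially the halogens) have the most exothermic electron affinities.
Neither a single period nor a single group — weigh both effects.
F > B: F lies to the right of B in period 2, so the across-period effect alone puts F higher.
Cl > F: this pair runs against the simple trend — see the exception note.
Note the exception: Cl has a higher electron affinity than F, contrary to the simple trend — F's small 2p subshell makes the incoming electron feel strong e⁻–e⁻ repulsion, so Cl actually releases more energy on gaining an electron.
Approximate values (kJ/mol): B 27, F 328, Cl 349.
So from lowest to highest: B < F < Cl.

B < F < Cl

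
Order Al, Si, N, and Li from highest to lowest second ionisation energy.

IE_2 is the cost of taking one more electron from the +1 cation: Al⁺ still has 2 valence electrons; Si⁺ still has 3 valence electrons; N⁺ still has 4 valence electrons; Li⁺ is the bare [He] core.
Breaking into a closed-shell core is much more expensive than removing a leftover valence electron — Li has the largest IE_2 here.
Valence configurations: Al⁺ [Ne]3s², Si⁺ [Ne]3s²3p¹, N⁺ [He]2s²2p².
Si⁺ loses a lone 3p electron whereas Al⁺ must break into a filled 3s² pair, so IE_2(Al) > IE_2(Si) even though Si has the higher nuclear charge.
Tabulated IE_2 (kJ/mol): Al 1817, Si 1577, N 2856, Li 7298.
So the second ionization energies run Si < Al < N < Li.

Li, N, Al, Si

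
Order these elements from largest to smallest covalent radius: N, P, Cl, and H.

H is in period 1, group 1; N is in period 2, group 15; P is in period 3, group 15; Cl is in period 3, group 17.
Moving right in a period, electrons are added to the same shell under a stronger nuclear pull, so atoms get smaller; moving down, a new shell is opened and atoms get larger.
Here both period and group differ, so the two effects have to be weighed against each other.
N > H: period and group pull opposite ways; the down-group shift dominates (71 vs 32 pm).
Cl > N: the two effects oppose for this pair; the down-group effect wins (99 vs 71 pm).
P > Cl: P lies to the left of Cl in period 3, so the across-period effect alone puts P larger.
For reference (pm): H 32, N 71, P 111, Cl 99.
So from largest to smallest: P > Cl > N > H.

P > Cl > N > H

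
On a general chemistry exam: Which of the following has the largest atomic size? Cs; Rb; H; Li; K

Across a period the added protons contract the valence shell; down a group each new principal shell makes the atom larger.
All are in group 1, so atomic radius increases down the group.
The largest atomic size among these belongs to Cs.

Cs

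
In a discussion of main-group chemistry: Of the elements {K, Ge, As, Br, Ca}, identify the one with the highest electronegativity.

K is in period 4, group 1; Ca is in period 4, group 2; Ge is in period 4, group 14; As is in period 4, group 15; Br is in period 4, group 17.
Smaller atoms with higher effective nuclear charge are more electronegative.
All lie in period 4, so electronegativity increases left to right.
The highest electronegativity among these belongs to Br.

Br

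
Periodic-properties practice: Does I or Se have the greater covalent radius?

Se is in period 4, group 16; I is in period 5, group 17.
Moving right in a period, electrons are added to the same shell under a stronger nuclear pull, so atoms get smaller; moving down, a new shell is opened and atoms get larger.
A diagonal step moves right (one effect) and down (the opposite effect) at once.
I > Se: the two effects oppose for this pair; the down-group effect wins (133 vs 116 pm).
For reference (pm): Se 116, I 133.
So I has the greater covalent radius (I > Se).

I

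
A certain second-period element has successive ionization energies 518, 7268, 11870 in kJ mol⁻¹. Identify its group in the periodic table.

Group 1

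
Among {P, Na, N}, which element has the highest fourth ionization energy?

After 3 electrons have been removed, what remains? P³⁺ still has 2 valence electrons; Na³⁺ is already 2 electrons into the core; N³⁺ still has 2 valence electrons.
Pulling an electron out of a noble-gas core costs far more than removing a remaining valence electron, so Na sits at the high end of IE_4.
Valence configurations: P³⁺ [Ne]3s², N³⁺ [He]2s².
The numbers (kJ/mol): P 4964, Na 9543, N 7475.
So the fourth ionization energies run P < N < Na.

Na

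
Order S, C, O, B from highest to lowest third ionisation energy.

The third ionization energy removes an electron from the +2 ion. For each element: S²⁺ still has 4 valence electrons; C²⁺ still has 2 valence electrons; O²⁺ still has 4 valence electrons; B²⁺ still has 1 valence electron.
All are still removing valence electrons, so compare the +2 ions as you would atoms: IE_3 generally rises across a period (higher Z_eff) and falls down a group (larger shell), subject to the usual subshell exceptions.
Valence configurations: S²⁺ [Ne]3s²3p², C²⁺ [He]2s², O²⁺ [He]2s²2p², B²⁺ [He]2s¹.
The numbers (kJ/mol): S 3357, C 4620, O 5300, B 3660.
Putting it together, IE_3: S < B < C < O.

O > C > B > S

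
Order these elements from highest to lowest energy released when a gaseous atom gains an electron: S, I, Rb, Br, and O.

Br > I > S > O > Rb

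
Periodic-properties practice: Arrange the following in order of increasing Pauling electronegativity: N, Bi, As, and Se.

N is in period 2, group 15; As is in period 4, group 15; Se is in period 4, group 16; Bi is in period 6, group 15.
Atoms toward the upper right of the periodic table pull bonding electrons most strongly.
Here both period and group differ, so the two effects have to be weighed against each other.
As > Bi: As sits above Bi in group 15, so the down-group effect alone puts As higher.
Se > As: both are in period 4; the period trend gives Se the larger value.
N > Se: period and group pull opposite ways; the down-group shift dominates (3.04 vs 2.55).
For reference (Pauling): N 3.04, As 2.18, Se 2.55, Bi 2.02.
So from lowest to highest: Bi < As < Se < N.

Bi < As < Se < N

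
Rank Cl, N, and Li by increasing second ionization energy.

After 1 electron has been removed, what remains? Cl⁺ still has 6 valence electrons; N⁺ still has 4 valence electrons; Li⁺ is the bare [He] core.
Pulling an electron out of a noble-gas core costs far more than removing a remaining valence electron, so Li sits at the high end of IE_2.
Valence configurations: Cl⁺ [Ne]3s²3p⁴, N⁺ [He]2s²2p².
The numbers (kJ/mol): Cl 2298, N 2856, Li 7298.
Hence IE_2: Cl < N < Li.

Cl < N < Li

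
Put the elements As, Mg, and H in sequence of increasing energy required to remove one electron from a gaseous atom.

H is in period 1, group 1; Mg is in period 3, group 2; As is in period 4, group 15.
Across a period the outer electron is held more tightly (higher IE₁); down a group it sits in a higher shell, more shielded, and comes off more easily.
These span different periods and groups, so the two trends combine.
As > Mg: period and group pull opposite ways; the across-period shift dominates (947 vs 738 kJ/mol).
H > As: period and group pull opposite ways; the down-group shift dominates (1312 vs 947 kJ/mol).
Approximate values (kJ/mol): H 1312, Mg 738, As 947.
So from lowest to highest: Mg < As < H.

Mg < As < H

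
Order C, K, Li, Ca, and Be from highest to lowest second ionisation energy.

Li > K > C > Be > Ca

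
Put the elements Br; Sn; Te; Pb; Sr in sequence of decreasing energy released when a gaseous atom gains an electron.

Br > Te > Sn > Pb > Sr

Br is in period 4, group 17; Sr is in period 5, group 2; Sn is in period 5, group 14; Te is in period 5, group 16; Pb is in period 6, group 14.
Electron affinity generally becomes more exothermic across a period toward the halogens and less exothermic down a group.
Here both period and group differ, so the two effects have to be weighed against each other.
Pb > Sr: period and group pull opposite ways; the across-period shift dominates (35 vs 5 kJ/mol).
Sn > Pb: they share group 14; the group trend gives Sn the larger value.
Te > Sn: both are in period 5; the period trend gives Te the larger value.
Br > Te: relative to Te, both the across-period and down-group shifts push Br's electron affinity up.
Tabulated electron affinity (kJ/mol): Br 325, Sr 5, Sn 107, Te 190, Pb 35.
So from highest to lowest: Br > Te > Sn > Pb > Sr.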